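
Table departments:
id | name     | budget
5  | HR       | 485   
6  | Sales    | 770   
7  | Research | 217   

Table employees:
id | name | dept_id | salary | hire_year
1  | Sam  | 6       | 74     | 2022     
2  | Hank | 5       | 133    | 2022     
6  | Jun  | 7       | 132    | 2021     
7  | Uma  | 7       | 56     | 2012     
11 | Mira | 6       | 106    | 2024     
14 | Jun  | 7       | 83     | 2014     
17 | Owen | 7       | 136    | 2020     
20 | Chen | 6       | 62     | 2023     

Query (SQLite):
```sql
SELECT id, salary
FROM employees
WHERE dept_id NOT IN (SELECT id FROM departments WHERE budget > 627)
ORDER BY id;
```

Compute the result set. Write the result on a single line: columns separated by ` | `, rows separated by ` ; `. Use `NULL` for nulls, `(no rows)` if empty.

Inner query: departments.id where budget > 627.
Outer: keep employees rows whose dept_id is not in that set.
Inner query → {6}

2 | 133 ; 6 | 132 ; 7 | 56 ; 14 | 83 ; 17 | 136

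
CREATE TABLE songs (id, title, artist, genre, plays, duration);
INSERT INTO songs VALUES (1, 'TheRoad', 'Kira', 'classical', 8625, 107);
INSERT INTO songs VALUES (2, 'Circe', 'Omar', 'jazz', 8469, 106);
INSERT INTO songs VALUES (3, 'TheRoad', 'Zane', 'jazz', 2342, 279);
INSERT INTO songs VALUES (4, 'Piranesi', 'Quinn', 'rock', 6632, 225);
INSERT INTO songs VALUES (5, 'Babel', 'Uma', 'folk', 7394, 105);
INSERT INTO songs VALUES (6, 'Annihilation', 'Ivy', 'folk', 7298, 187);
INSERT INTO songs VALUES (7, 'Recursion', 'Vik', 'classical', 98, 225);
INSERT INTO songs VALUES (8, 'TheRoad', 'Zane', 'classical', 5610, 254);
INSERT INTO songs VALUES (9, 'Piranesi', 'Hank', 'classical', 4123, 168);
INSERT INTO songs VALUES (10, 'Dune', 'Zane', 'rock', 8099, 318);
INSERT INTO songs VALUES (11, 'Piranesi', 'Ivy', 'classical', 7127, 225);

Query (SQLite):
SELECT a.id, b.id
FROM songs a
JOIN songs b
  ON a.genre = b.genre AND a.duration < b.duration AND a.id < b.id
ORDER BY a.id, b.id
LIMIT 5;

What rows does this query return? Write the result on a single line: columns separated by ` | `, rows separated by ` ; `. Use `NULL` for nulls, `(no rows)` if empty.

Pairs (a,b) with same genre, a.duration < b.duration, a.id < b.id.
genre groups: classical:{1,7,8,9,11} folk:{5,6} jazz:{2,3} rock:{4,10}
Ordered by (a.id, b.id); first 5.

1 | 7 ; 1 | 8 ; 1 | 9 ; 1 | 11 ; 2 | 3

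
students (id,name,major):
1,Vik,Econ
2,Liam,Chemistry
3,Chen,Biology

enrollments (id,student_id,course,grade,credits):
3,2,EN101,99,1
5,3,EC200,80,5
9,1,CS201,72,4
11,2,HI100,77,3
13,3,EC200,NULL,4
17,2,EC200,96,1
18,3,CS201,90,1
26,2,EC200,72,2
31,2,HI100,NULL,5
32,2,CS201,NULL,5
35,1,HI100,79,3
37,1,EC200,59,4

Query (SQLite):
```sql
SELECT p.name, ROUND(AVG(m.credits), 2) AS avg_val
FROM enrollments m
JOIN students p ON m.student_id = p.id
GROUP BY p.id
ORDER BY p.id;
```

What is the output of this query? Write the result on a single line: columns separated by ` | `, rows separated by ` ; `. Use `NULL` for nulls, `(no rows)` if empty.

Join each enrollments row to its students via student_id.
Group joined rows by students.id; compute ROUND(AVG(m.credits), 2) per group.
  1: ids {9, 35, 37} → ROUND(AVG(m.credits), 2)=3.67
  2: ids {3, 11, 17, 26, 31, 32} → ROUND(AVG(m.credits), 2)=2.83
  3: ids {5, 13, 18} → ROUND(AVG(m.credits), 2)=3.33

Vik | 3.67 ; Liam | 2.83 ; Chen | 3.33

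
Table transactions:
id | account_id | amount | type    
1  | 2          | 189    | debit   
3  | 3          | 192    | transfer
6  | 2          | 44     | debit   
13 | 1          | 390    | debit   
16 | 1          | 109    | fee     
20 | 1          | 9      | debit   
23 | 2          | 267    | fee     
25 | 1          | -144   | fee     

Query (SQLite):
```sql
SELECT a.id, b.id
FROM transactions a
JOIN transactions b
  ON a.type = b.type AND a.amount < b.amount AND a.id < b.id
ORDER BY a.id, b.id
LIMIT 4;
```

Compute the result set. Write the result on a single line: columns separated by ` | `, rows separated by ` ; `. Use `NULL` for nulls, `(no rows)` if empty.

1 | 13 ; 6 | 13 ; 16 | 23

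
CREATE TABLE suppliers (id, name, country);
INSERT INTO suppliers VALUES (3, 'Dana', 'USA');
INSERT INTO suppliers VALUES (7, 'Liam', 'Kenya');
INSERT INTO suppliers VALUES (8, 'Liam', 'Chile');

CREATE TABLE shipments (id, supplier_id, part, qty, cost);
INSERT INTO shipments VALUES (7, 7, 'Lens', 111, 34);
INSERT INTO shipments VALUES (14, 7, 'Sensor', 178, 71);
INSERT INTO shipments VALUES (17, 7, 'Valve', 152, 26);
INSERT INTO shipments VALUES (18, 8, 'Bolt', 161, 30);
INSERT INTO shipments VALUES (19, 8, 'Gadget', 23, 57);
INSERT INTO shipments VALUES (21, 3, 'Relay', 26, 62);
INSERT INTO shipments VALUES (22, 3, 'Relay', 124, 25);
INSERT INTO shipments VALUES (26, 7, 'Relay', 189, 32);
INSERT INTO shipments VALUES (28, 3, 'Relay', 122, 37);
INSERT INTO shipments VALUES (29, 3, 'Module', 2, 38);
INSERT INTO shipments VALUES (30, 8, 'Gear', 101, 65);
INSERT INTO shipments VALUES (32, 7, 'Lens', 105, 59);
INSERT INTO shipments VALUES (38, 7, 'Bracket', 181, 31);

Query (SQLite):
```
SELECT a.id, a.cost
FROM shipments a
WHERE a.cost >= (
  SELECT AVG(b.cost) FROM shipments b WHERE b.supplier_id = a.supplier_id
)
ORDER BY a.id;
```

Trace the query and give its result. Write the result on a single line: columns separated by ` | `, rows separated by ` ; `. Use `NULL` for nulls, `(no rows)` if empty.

For each shipments row a, compute AVG(cost) over rows sharing a.supplier_id.
Keep row a if a.cost >= that per-group AVG.
  supplier_id=3: AVG(cost) = 40.5
  supplier_id=7: AVG(cost) = 42.166667
  supplier_id=8: AVG(cost) = 50.666667

14 | 71 ; 19 | 57 ; 21 | 62 ; 30 | 65 ; 32 | 59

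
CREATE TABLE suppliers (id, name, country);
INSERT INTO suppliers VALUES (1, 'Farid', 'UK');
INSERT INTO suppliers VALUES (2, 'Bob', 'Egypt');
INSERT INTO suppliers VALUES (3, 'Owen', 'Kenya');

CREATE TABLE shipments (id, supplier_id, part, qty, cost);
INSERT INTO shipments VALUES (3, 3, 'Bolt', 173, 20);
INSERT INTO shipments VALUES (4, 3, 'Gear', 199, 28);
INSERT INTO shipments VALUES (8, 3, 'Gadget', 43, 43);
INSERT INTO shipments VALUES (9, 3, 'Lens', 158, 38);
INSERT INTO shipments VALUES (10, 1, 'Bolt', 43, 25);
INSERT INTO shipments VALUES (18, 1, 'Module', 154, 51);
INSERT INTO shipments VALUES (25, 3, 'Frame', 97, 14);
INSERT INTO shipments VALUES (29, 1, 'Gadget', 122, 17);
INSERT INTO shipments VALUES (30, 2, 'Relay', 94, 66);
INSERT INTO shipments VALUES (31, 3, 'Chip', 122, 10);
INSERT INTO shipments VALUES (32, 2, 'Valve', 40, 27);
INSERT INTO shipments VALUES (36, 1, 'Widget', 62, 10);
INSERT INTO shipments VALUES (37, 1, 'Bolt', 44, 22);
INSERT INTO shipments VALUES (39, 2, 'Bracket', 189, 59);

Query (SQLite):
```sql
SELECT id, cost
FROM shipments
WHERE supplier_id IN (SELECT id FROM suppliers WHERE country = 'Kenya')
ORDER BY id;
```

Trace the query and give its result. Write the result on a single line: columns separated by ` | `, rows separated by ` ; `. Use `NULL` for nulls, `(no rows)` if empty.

3 | 20 ; 4 | 28 ; 8 | 43 ; 9 | 38 ; 25 | 14 ; 31 | 10

Inner query: suppliers.id where country = 'Kenya'.
Outer: keep shipments rows whose supplier_id is in that set.
Inner query → {3}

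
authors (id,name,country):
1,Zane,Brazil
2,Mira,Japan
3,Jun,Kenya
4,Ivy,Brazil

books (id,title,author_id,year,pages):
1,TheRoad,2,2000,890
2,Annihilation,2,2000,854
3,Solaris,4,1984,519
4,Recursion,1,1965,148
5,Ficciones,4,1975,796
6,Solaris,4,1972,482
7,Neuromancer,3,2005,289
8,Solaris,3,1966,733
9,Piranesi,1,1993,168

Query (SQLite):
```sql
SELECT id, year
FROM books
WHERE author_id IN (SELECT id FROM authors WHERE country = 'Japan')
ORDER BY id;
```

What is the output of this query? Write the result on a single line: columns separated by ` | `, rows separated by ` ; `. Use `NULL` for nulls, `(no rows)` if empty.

Inner query: authors.id where country = 'Japan'.
Outer: keep books rows whose author_id is in that set.
Inner query → {2}

1 | 2000 ; 2 | 2000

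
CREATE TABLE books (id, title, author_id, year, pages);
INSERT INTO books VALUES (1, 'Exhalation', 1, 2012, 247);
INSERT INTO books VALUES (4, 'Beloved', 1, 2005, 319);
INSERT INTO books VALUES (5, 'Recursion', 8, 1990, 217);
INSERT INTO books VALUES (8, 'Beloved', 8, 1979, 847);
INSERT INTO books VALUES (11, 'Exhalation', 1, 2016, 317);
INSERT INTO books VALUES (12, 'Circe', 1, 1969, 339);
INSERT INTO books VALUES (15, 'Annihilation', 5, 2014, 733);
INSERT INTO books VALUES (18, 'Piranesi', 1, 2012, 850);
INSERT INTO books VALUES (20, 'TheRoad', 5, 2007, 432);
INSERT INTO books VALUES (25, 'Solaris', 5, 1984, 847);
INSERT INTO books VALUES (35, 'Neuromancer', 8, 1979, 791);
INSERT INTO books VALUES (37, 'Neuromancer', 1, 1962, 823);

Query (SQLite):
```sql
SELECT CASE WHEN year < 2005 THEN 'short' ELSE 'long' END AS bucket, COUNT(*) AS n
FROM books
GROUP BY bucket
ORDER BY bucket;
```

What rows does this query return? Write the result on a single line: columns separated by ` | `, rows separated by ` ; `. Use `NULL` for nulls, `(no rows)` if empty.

Bucket rows by year < 2005 → 'short' else 'long'; count each bucket.

long | 6 ; short | 6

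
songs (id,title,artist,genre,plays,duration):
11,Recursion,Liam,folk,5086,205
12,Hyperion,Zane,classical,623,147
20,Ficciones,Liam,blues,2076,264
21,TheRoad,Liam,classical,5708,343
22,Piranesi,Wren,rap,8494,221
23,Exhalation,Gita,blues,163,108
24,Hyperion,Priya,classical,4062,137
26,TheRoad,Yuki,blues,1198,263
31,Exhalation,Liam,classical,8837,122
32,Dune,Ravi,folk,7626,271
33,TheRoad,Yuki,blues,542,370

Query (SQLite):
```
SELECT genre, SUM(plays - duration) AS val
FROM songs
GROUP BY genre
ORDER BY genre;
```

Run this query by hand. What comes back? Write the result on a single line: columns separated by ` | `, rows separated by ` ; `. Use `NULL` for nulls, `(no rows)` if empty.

blues | 2974 ; classical | 18481 ; folk | 12236 ; rap | 8273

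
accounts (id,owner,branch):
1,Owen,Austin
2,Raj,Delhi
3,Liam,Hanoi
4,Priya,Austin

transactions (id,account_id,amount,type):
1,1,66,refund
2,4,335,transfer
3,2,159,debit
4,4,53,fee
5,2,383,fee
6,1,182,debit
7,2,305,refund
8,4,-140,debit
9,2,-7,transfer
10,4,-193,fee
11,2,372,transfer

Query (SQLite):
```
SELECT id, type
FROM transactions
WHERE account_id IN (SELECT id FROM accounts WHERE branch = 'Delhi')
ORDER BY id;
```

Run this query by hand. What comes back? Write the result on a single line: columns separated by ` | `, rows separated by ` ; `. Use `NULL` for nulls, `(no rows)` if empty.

3 | debit ; 5 | fee ; 7 | refund ; 9 | transfer ; 11 | transfer

Inner query: accounts.id where branch = 'Delhi'.
Outer: keep transactions rows whose account_id is in that set.
Inner query → {2}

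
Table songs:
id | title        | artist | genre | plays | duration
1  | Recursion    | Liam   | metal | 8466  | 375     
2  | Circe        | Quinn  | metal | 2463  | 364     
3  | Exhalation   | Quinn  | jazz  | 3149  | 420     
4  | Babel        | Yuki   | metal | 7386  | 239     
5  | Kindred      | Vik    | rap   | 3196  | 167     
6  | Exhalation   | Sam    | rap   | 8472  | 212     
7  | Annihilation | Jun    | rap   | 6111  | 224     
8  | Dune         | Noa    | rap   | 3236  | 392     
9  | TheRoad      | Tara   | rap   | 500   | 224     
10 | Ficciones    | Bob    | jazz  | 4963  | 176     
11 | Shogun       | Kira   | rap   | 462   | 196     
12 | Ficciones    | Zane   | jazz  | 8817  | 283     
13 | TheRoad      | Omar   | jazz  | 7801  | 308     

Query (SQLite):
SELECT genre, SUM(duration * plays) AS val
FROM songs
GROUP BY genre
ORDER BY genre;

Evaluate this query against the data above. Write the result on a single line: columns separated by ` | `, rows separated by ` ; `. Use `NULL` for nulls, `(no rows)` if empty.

For each row compute duration * plays.
Group by genre; take SUM of the expression per group.
  jazz: ids {3, 10, 12, 13} → SUM(duration * plays)=7093987
  metal: ids {1, 2, 4} → SUM(duration * plays)=5836536
  rap: ids {5, 6, 7, 8, 9, 11} → SUM(duration * plays)=5169724

jazz | 7093987 ; metal | 5836536 ; rap | 5169724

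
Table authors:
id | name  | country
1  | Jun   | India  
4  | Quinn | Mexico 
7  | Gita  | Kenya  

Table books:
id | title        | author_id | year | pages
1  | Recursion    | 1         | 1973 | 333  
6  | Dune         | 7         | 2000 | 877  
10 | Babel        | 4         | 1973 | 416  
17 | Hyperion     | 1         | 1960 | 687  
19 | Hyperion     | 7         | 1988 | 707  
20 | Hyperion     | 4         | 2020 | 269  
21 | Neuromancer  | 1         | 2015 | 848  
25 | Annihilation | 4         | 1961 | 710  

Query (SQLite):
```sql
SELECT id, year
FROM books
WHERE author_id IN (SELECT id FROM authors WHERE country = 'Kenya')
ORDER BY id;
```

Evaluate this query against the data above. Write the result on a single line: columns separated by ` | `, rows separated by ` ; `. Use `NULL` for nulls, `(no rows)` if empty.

6 | 2000 ; 19 | 1988

Inner query: authors.id where country = 'Kenya'.
Outer: keep books rows whose author_id is in that set.
Inner query → {7}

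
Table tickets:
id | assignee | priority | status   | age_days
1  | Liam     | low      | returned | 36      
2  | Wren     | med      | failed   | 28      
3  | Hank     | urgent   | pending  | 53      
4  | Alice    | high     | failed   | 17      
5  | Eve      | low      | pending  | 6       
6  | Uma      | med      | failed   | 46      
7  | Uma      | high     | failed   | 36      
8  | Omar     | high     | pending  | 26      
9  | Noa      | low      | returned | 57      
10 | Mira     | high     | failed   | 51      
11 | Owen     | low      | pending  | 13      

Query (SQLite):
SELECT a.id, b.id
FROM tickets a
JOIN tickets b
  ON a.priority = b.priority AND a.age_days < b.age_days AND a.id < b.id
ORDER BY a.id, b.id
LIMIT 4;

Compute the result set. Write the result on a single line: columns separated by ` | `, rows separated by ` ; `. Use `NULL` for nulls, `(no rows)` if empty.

1 | 9 ; 2 | 6 ; 4 | 7 ; 4 | 8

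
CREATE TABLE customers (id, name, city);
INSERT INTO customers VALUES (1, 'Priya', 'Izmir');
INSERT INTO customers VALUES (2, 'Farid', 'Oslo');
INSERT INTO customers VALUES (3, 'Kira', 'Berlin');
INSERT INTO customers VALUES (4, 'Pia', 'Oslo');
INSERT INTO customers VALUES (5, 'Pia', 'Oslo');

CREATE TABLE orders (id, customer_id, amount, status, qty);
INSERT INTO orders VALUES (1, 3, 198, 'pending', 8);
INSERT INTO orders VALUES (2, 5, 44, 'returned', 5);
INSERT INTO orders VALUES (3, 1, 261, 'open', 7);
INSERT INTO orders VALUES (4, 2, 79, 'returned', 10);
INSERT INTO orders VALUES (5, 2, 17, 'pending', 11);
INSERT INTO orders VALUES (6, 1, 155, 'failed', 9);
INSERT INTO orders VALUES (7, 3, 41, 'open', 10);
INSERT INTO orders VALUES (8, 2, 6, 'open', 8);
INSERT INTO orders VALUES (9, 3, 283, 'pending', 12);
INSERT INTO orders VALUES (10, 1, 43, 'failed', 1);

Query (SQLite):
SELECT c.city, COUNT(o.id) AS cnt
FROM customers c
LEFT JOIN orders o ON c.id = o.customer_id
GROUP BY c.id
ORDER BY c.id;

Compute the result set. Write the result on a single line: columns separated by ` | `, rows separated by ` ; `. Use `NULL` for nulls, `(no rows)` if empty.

Izmir | 3 ; Oslo | 3 ; Berlin | 3 ; Oslo | 0 ; Oslo | 1

LEFT JOIN keeps every customers row; unmatched ones get NULL for orders columns.
Group by customers.id and compute COUNT(o.id). COUNT(col) of an all-NULL group is 0.
  1: ids {3, 6, 10} → COUNT(o.id)=3
  2: ids {4, 5, 8} → COUNT(o.id)=3
  3: ids {1, 7, 9} → COUNT(o.id)=3
  4: ids {—} → COUNT(o.id)=0
  5: ids {2} → COUNT(o.id)=1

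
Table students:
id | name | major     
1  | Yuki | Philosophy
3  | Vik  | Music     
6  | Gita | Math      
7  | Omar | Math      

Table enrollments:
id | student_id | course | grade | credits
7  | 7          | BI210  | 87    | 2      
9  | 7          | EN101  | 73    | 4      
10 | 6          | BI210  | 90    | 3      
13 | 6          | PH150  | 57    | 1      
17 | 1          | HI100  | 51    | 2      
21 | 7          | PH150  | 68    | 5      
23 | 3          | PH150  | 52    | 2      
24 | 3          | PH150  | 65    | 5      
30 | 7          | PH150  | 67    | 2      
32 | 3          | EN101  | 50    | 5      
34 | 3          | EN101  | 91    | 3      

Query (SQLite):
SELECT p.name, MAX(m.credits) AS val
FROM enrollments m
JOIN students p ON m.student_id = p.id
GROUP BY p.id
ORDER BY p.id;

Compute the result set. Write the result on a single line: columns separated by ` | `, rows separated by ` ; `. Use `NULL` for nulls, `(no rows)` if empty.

Yuki | 2 ; Vik | 5 ; Gita | 3 ; Omar | 5

Join each enrollments row to its students via student_id.
Group joined rows by students.id; compute MAX(m.credits) per group.
  1: ids {17} → MAX(m.credits)=2
  3: ids {23, 24, 32, 34} → MAX(m.credits)=5
  6: ids {10, 13} → MAX(m.credits)=3
  7: ids {7, 9, 21, 30} → MAX(m.credits)=5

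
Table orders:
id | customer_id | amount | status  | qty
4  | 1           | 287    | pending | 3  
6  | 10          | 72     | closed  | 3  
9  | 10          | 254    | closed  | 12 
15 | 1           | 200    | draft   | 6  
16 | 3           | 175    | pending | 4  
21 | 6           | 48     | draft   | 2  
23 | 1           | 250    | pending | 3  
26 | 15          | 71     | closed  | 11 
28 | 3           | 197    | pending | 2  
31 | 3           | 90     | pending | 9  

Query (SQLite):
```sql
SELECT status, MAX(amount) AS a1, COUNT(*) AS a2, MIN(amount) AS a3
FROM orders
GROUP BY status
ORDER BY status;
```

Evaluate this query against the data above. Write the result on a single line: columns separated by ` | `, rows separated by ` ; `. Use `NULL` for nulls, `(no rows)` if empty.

Group orders by status.
Per group compute: MAX(amount), COUNT(*), MIN(amount).
  closed: ids {6, 9, 26} → MAX(amount)=254, COUNT(*)=3, MIN(amount)=71
  draft: ids {15, 21} → MAX(amount)=200, COUNT(*)=2, MIN(amount)=48
  pending: ids {4, 16, 23, 28, 31} → MAX(amount)=287, COUNT(*)=5, MIN(amount)=90

closed | 254 | 3 | 71 ; draft | 200 | 2 | 48 ; pending | 287 | 5 | 90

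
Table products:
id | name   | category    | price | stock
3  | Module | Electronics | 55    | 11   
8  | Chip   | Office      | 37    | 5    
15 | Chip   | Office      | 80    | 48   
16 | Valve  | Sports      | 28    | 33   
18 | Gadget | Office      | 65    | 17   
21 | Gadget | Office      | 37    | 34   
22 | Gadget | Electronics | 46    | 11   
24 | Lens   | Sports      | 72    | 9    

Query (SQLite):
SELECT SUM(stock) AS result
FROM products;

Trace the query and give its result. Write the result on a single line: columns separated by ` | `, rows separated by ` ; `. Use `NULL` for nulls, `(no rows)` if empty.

All stock values: [11, 5, 48, 33, 17, 34, 11, 9].
SUM of non-NULL values = 168.

168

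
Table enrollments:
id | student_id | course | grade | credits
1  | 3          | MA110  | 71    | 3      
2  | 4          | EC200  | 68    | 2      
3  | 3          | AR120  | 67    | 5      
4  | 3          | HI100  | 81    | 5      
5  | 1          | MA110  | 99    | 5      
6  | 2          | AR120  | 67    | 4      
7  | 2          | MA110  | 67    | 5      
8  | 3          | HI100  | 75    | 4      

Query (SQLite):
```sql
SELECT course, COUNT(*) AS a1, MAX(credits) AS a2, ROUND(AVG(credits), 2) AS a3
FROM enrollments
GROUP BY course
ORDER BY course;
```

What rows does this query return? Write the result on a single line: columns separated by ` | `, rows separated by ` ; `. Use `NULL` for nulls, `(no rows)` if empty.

Group enrollments by course.
Per group compute: COUNT(*), MAX(credits), ROUND(AVG(credits), 2).
  AR120: ids {3, 6} → COUNT(*)=2, MAX(credits)=5, ROUND(AVG(credits), 2)=4.5
  EC200: ids {2} → COUNT(*)=1, MAX(credits)=2, ROUND(AVG(credits), 2)=2
  HI100: ids {4, 8} → COUNT(*)=2, MAX(credits)=5, ROUND(AVG(credits), 2)=4.5
  MA110: ids {1, 5, 7} → COUNT(*)=3, MAX(credits)=5, ROUND(AVG(credits), 2)=4.33

AR120 | 2 | 5 | 4.5 ; EC200 | 1 | 2 | 2 ; HI100 | 2 | 5 | 4.5 ; MA110 | 3 | 5 | 4.33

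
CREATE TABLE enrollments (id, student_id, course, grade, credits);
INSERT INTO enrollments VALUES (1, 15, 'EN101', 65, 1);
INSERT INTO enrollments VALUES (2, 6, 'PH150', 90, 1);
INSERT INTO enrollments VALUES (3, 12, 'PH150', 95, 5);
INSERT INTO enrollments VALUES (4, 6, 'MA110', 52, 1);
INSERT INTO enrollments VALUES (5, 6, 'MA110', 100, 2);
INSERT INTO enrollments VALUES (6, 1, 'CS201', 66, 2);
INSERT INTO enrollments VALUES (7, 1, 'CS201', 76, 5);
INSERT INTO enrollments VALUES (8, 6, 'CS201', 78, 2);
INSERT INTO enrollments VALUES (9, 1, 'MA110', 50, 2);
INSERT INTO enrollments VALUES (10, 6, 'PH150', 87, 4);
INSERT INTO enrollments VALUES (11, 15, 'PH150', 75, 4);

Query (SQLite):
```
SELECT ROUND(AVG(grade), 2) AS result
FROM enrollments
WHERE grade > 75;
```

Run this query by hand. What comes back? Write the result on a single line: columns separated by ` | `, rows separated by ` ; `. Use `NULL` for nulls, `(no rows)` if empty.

87.67

Rows where grade > 75 → grade values: [90, 95, 100, 76, 78, 87].
AVG = 526 / 6 (rounded to 2 dp).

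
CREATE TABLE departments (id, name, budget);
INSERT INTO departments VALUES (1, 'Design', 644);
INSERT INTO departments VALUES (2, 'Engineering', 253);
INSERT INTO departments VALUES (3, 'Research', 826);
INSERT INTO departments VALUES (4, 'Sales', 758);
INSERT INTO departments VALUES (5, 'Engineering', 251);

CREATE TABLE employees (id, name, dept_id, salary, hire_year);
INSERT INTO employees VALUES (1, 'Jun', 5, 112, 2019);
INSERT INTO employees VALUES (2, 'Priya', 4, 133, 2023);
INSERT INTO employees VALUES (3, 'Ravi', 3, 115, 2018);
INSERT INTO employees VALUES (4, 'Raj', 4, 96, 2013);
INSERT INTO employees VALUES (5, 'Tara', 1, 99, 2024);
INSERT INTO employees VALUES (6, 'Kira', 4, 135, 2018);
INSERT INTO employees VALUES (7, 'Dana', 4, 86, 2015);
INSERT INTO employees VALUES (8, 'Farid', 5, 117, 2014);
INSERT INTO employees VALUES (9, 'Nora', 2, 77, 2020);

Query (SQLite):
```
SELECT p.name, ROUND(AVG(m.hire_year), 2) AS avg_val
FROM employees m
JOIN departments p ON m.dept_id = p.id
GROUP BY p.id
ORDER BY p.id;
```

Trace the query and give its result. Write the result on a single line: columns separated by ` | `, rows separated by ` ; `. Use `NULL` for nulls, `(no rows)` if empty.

Design | 2024 ; Engineering | 2020 ; Research | 2018 ; Sales | 2017.25 ; Engineering | 2016.5

Join each employees row to its departments via dept_id.
Group joined rows by departments.id; compute ROUND(AVG(m.hire_year), 2) per group.
  1: ids {5} → ROUND(AVG(m.hire_year), 2)=2024
  2: ids {9} → ROUND(AVG(m.hire_year), 2)=2020
  3: ids {3} → ROUND(AVG(m.hire_year), 2)=2018
  4: ids {2, 4, 6, 7} → ROUND(AVG(m.hire_year), 2)=2017.25
  5: ids {1, 8} → ROUND(AVG(m.hire_year), 2)=2016.5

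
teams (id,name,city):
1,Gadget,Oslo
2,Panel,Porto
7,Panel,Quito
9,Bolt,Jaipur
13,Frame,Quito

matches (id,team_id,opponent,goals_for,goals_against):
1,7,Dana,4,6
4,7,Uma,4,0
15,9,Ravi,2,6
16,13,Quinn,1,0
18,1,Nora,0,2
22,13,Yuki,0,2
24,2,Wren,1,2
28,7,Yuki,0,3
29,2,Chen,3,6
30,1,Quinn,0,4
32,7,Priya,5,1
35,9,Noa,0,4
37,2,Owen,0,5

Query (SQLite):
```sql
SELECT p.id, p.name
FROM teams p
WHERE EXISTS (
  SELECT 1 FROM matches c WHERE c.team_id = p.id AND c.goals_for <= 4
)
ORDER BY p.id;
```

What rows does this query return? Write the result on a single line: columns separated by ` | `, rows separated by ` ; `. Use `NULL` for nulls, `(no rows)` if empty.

For each teams row, check whether any matches with matching team_id has goals_for <= 4.
Keep rows where that is true.

1 | Gadget ; 2 | Panel ; 7 | Panel ; 9 | Bolt ; 13 | Frame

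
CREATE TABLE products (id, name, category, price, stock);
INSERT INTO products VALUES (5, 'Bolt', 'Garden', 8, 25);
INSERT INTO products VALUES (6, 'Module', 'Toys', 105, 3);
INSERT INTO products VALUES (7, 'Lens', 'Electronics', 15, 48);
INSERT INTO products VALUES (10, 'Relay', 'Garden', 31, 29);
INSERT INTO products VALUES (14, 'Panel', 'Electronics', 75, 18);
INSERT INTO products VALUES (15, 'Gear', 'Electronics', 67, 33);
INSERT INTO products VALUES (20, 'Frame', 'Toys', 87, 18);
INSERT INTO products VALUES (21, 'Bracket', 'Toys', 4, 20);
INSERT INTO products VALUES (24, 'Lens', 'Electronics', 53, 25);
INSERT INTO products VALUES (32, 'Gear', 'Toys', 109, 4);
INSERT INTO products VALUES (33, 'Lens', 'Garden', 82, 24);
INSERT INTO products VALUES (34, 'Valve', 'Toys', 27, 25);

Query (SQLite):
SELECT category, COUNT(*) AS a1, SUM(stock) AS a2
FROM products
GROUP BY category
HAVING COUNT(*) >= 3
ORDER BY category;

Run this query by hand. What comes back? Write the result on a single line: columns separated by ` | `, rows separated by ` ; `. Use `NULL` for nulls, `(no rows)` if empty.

Electronics | 4 | 124 ; Garden | 3 | 78 ; Toys | 5 | 70

Group products by category.
Per group compute: COUNT(*), SUM(stock).
HAVING: drop groups with fewer than 3 rows.
  Electronics: ids {7, 14, 15, 24} → COUNT(*)=4, SUM(stock)=124
  Garden: ids {5, 10, 33} → COUNT(*)=3, SUM(stock)=78
  Toys: ids {6, 20, 21, 32, 34} → COUNT(*)=5, SUM(stock)=70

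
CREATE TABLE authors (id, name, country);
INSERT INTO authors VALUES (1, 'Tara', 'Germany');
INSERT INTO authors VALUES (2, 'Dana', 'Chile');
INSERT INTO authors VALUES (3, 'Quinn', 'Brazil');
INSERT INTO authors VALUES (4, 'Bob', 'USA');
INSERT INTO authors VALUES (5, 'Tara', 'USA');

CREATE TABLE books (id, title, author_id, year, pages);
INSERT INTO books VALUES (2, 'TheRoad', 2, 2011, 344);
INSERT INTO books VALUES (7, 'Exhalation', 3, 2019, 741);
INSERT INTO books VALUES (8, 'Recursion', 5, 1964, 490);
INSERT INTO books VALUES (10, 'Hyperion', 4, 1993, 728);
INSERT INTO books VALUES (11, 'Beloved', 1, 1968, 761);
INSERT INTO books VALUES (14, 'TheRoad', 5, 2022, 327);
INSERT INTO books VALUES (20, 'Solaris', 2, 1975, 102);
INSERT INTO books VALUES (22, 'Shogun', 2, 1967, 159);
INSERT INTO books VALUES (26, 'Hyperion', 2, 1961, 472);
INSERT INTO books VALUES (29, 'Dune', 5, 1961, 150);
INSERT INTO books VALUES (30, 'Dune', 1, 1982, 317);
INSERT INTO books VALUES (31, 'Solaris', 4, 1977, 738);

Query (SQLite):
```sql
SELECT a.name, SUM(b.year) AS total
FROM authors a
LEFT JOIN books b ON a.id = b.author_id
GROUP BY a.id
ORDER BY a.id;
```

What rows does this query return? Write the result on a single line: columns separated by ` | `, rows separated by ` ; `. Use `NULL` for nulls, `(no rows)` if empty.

LEFT JOIN keeps every authors row; unmatched ones get NULL for books columns.
Group by authors.id and compute SUM(b.year). SUM over an all-NULL group is NULL.
  1: ids {11, 30} → SUM(b.year)=3950
  2: ids {2, 20, 22, 26} → SUM(b.year)=7914
  3: ids {7} → SUM(b.year)=2019
  4: ids {10, 31} → SUM(b.year)=3970
  5: ids {8, 14, 29} → SUM(b.year)=5947

Tara | 3950 ; Dana | 7914 ; Quinn | 2019 ; Bob | 3970 ; Tara | 5947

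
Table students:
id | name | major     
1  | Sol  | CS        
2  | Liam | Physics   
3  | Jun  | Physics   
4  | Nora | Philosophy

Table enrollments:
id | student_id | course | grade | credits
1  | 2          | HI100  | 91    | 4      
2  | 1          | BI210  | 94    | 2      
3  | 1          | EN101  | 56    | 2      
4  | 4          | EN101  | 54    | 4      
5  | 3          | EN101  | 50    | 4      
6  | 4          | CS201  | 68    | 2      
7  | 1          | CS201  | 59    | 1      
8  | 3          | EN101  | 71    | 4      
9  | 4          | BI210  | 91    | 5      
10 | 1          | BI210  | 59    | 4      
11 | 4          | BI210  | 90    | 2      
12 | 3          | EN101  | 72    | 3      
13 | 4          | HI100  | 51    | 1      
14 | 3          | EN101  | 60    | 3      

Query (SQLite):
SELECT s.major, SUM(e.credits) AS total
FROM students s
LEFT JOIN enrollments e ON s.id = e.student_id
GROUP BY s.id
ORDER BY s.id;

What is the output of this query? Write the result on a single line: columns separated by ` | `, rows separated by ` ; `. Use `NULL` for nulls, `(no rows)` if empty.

CS | 9 ; Physics | 4 ; Physics | 14 ; Philosophy | 14

LEFT JOIN keeps every students row; unmatched ones get NULL for enrollments columns.
Group by students.id and compute SUM(e.credits). SUM over an all-NULL group is NULL.
  1: ids {2, 3, 7, 10} → SUM(e.credits)=9
  2: ids {1} → SUM(e.credits)=4
  3: ids {5, 8, 12, 14} → SUM(e.credits)=14
  4: ids {4, 6, 9, 11, 13} → SUM(e.credits)=14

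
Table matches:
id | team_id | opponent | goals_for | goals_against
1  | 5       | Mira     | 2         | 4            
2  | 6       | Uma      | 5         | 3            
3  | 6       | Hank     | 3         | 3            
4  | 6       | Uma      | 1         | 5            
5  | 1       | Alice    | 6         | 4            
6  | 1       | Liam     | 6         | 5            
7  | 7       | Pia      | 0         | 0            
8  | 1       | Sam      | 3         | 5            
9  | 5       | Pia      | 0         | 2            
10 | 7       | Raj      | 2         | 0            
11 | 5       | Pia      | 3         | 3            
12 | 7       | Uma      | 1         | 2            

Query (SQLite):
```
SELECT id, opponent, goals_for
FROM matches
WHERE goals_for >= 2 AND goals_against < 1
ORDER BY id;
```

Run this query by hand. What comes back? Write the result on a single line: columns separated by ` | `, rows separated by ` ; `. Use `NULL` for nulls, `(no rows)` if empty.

10 | Raj | 2

goals_for >= 2: ids {1, 2, 3, 5, 6, 8, 10, 11}
goals_against < 1: ids {7, 10}
Combine with AND.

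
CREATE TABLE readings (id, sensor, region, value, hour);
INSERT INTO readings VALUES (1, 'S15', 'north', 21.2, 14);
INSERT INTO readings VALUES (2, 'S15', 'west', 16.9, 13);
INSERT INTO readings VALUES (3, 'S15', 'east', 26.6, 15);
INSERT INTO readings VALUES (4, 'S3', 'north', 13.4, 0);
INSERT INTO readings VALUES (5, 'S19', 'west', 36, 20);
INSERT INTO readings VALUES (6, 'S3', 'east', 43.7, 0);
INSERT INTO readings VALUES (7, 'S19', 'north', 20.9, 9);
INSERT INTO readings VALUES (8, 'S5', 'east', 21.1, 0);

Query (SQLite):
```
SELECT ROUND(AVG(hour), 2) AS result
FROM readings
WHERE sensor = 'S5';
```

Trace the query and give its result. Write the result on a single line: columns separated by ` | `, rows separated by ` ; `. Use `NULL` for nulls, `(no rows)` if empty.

0

Rows where sensor='S5' → hour values: [0].
AVG = 0 / 1 (rounded to 2 dp).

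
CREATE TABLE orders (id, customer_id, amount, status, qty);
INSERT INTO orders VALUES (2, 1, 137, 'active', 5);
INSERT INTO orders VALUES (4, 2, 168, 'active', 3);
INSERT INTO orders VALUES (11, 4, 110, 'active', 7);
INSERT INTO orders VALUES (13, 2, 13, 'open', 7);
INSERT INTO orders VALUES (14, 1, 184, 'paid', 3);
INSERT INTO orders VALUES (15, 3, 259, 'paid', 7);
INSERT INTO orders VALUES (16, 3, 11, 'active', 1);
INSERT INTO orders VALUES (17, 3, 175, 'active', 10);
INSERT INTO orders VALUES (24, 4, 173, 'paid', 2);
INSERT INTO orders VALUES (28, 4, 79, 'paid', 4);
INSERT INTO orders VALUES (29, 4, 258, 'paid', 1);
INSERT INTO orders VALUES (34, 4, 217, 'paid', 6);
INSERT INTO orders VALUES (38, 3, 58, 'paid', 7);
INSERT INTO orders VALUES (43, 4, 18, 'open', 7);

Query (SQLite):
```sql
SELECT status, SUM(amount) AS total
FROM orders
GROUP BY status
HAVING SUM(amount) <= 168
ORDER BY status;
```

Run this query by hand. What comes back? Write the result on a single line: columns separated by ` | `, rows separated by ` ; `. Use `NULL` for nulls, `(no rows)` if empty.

open | 31

Partition orders by status; compute SUM(amount) within each group.
HAVING: keep groups where SUM(amount) <= 168.
  active: ids {2, 4, 11, 16, 17} → SUM(amount)=601
  open: ids {13, 43} → SUM(amount)=31
  paid: ids {14, 15, 24, 28, 29, 34, 38} → SUM(amount)=1228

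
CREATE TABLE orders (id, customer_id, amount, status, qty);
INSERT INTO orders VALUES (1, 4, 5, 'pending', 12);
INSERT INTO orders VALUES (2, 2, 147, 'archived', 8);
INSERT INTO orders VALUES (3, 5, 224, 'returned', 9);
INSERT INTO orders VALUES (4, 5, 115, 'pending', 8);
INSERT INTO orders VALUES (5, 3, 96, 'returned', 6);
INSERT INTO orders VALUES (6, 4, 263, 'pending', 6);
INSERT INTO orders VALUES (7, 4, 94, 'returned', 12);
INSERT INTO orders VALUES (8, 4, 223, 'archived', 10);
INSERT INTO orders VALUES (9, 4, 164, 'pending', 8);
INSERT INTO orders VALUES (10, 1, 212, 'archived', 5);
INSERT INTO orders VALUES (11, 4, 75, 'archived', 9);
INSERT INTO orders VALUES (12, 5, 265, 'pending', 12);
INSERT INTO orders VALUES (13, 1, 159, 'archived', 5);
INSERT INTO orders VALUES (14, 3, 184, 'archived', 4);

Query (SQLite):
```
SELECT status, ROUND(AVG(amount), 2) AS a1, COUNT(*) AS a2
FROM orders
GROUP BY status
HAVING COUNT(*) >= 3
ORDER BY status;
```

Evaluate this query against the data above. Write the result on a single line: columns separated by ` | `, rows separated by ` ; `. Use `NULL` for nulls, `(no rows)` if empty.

Group orders by status.
Per group compute: ROUND(AVG(amount), 2), COUNT(*).
HAVING: drop groups with fewer than 3 rows.
  archived: ids {2, 8, 10, 11, 13, 14} → ROUND(AVG(amount), 2)=166.67, COUNT(*)=6
  pending: ids {1, 4, 6, 9, 12} → ROUND(AVG(amount), 2)=162.4, COUNT(*)=5
  returned: ids {3, 5, 7} → ROUND(AVG(amount), 2)=138, COUNT(*)=3

archived | 166.67 | 6 ; pending | 162.4 | 5 ; returned | 138 | 3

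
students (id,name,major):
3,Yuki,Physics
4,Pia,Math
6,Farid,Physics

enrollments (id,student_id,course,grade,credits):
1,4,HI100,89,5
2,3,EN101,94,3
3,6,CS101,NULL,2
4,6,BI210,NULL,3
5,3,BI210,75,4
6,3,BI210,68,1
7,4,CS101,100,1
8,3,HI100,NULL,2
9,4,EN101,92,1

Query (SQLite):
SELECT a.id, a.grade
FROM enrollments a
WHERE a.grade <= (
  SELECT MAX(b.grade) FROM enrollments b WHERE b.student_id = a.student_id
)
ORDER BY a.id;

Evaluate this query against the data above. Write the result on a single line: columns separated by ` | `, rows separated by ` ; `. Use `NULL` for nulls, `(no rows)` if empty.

For each enrollments row a, compute MAX(grade) over rows sharing a.student_id.
Keep row a if a.grade <= that per-group MAX.
  student_id=3: MAX(grade) = 94
  student_id=4: MAX(grade) = 100
  student_id=6: MAX(grade) = NULL

1 | 89 ; 2 | 94 ; 5 | 75 ; 6 | 68 ; 7 | 100 ; 9 | 92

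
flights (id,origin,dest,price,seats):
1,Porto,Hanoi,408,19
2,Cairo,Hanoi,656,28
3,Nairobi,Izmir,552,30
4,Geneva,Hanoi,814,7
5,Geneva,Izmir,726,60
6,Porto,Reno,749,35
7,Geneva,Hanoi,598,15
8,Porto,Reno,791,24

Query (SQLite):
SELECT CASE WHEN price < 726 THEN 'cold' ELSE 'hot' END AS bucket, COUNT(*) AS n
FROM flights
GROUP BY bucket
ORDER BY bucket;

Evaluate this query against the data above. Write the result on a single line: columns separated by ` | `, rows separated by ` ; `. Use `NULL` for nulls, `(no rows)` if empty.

cold | 4 ; hot | 4

Bucket rows by price < 726 → 'cold' else 'hot'; count each bucket.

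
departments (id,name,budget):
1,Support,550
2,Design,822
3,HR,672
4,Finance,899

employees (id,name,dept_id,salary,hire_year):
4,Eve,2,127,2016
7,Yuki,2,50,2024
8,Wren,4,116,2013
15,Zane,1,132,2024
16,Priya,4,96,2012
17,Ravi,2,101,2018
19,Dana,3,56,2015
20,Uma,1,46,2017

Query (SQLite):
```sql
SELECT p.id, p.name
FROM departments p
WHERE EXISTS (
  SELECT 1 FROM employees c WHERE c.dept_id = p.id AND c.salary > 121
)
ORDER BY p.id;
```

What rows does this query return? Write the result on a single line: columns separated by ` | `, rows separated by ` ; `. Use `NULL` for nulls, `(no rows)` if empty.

For each departments row, check whether any employees with matching dept_id has salary > 121.
Keep rows where that is true.

1 | Support ; 2 | Design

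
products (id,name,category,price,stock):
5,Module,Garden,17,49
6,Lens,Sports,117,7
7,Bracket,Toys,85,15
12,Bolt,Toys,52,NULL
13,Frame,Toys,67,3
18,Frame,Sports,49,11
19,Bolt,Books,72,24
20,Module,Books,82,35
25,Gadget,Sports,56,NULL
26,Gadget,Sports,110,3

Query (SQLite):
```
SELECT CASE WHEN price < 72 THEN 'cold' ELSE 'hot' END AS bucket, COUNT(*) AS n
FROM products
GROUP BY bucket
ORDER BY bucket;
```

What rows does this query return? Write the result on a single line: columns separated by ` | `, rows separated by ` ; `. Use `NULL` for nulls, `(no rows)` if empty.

cold | 5 ; hot | 5

Bucket rows by price < 72 → 'cold' else 'hot'; count each bucket.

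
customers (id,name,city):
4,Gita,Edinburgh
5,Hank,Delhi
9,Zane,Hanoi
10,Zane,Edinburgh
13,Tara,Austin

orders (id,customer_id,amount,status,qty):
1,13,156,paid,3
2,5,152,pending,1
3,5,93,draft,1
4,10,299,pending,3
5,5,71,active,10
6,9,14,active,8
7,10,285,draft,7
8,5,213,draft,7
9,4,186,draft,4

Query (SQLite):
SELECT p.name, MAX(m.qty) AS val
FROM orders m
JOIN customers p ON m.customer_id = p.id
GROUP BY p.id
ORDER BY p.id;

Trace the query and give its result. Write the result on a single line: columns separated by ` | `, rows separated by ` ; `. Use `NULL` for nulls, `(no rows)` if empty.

Gita | 4 ; Hank | 10 ; Zane | 8 ; Zane | 7 ; Tara | 3

Join each orders row to its customers via customer_id.
Group joined rows by customers.id; compute MAX(m.qty) per group.
  4: ids {9} → MAX(m.qty)=4
  5: ids {2, 3, 5, 8} → MAX(m.qty)=10
  9: ids {6} → MAX(m.qty)=8
  10: ids {4, 7} → MAX(m.qty)=7
  13: ids {1} → MAX(m.qty)=3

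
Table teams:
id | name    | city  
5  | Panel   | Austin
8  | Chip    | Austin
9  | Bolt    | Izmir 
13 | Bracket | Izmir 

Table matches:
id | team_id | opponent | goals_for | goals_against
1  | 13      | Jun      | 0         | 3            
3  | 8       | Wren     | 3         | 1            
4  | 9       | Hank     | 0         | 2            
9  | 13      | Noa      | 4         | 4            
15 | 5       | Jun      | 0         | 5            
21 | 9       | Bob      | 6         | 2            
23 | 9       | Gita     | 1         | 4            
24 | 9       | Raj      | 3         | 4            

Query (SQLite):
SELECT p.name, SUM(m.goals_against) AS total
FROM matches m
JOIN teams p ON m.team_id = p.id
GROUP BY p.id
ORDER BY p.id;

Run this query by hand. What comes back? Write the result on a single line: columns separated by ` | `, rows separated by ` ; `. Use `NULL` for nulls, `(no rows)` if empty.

Panel | 5 ; Chip | 1 ; Bolt | 12 ; Bracket | 7

Join each matches row to its teams via team_id.
Group joined rows by teams.id; compute SUM(m.goals_against) per group.
  5: ids {15} → SUM(m.goals_against)=5
  8: ids {3} → SUM(m.goals_against)=1
  9: ids {4, 21, 23, 24} → SUM(m.goals_against)=12
  13: ids {1, 9} → SUM(m.goals_against)=7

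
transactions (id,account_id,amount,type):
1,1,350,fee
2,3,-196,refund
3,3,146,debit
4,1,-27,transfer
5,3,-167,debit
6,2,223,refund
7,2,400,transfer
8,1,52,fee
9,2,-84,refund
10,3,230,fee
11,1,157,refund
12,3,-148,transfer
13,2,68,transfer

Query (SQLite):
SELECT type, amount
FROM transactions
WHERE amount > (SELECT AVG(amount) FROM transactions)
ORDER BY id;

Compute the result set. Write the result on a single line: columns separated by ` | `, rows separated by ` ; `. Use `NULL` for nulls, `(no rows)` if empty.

Scalar subquery: AVG(amount) over all transactions rows = 77.230769 (≈; comparison uses full precision).
Keep rows where amount > that value.

fee | 350 ; debit | 146 ; refund | 223 ; transfer | 400 ; fee | 230 ; refund | 157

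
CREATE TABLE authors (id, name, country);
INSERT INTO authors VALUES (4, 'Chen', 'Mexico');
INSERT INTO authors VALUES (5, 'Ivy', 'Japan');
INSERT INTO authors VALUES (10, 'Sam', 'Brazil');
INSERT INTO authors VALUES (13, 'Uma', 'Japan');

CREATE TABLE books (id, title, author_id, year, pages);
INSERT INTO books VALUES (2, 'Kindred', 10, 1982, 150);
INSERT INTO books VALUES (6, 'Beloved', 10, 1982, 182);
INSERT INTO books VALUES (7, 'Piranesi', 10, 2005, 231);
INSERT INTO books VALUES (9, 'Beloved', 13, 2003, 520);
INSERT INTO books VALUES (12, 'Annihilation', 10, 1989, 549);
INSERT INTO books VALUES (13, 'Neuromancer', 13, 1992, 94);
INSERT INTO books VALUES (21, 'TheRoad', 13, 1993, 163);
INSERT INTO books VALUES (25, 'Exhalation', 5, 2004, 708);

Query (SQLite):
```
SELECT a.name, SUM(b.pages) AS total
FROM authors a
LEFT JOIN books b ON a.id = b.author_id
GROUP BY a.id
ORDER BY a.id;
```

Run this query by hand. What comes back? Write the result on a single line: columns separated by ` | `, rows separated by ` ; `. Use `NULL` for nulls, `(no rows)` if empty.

Chen | NULL ; Ivy | 708 ; Sam | 1112 ; Uma | 777

LEFT JOIN keeps every authors row; unmatched ones get NULL for books columns.
Group by authors.id and compute SUM(b.pages). SUM over an all-NULL group is NULL.
  4: ids {—} → SUM(b.pages)=NULL
  5: ids {25} → SUM(b.pages)=708
  10: ids {2, 6, 7, 12} → SUM(b.pages)=1112
  13: ids {9, 13, 21} → SUM(b.pages)=777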